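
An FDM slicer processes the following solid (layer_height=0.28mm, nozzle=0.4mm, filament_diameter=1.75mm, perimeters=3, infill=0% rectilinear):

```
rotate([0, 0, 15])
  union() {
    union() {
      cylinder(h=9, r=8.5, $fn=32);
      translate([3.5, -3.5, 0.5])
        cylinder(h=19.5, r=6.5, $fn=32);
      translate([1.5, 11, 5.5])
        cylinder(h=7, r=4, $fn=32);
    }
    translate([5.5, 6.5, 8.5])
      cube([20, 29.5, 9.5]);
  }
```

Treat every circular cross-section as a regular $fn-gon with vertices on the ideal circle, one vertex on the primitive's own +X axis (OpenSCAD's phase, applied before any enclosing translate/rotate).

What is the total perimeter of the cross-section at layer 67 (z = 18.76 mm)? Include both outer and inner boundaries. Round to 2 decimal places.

40.78 mm

At z = 18.76 mm: the cylinder is absent (z outside [0, 9]); the r=6.5 cylinder at (3.5, -3.5) contributes a regular 32-gon of circumradius 6.5 (perimeter = 2·32·6.500·sin(180°/32) = 40.78 mm); the cylinder at (1.5, 11) is not intersected at this z (z outside [5.5, 12.5]); Combining (union): only the r=6.5 cylinder at (3.5, -3.5) is present, so the union is just that shape — boundary = 40.78 mm; the cube at (5.5, 6.5) does not reach this height (z outside [8.5, 18]); Merging all regions: only that combined region is present, so the union is just that shape — boundary = 40.78 mm; (rotated 15° about Z; rotation is an isometry so areas/perimeters/island counts are preserved). Overall, the cross-section is a single solid region. Total boundary length (outer) = 40.78 mm.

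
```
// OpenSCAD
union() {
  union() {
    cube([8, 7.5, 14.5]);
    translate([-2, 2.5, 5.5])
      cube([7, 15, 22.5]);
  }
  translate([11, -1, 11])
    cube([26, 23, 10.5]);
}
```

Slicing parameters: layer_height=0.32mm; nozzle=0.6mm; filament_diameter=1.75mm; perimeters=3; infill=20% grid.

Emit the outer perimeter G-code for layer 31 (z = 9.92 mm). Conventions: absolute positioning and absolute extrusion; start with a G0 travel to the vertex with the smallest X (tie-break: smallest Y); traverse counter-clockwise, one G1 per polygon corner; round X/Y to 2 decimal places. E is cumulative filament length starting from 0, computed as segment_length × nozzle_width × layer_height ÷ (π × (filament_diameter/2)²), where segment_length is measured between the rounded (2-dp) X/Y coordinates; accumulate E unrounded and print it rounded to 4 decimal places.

At z = 9.92 mm: the 8×7.5 cube contributes its full rectangle; the 7×15 cube at (-2, 2.5) contributes its full rectangle; Taking the union: the regions partially overlap (shared area 25.00 mm²), so overlapping operands fuse into one piece — 1 connected region; the cube at (11, -1) is absent (z outside [11, 21.5]); Merging all regions: only the result so far is present, so the union is just that shape — 1 connected region. The outline is a single polygon with 8 vertices. Extrusion per mm of travel: 0.6 × 0.32 / (π × 0.875²) = 0.079824. Accumulating E over each segment gives final E = 4.3903.

G0 X-2.00 Y2.50 Z9.92
G1 X0.00 Y2.50 E0.1596
G1 X0.00 Y0.00 E0.3592
G1 X8.00 Y0.00 E0.9978
G1 X8.00 Y7.50 E1.5965
G1 X5.00 Y7.50 E1.8360
G1 X5.00 Y17.50 E2.6342
G1 X-2.00 Y17.50 E3.1930
G1 X-2.00 Y2.50 E4.3903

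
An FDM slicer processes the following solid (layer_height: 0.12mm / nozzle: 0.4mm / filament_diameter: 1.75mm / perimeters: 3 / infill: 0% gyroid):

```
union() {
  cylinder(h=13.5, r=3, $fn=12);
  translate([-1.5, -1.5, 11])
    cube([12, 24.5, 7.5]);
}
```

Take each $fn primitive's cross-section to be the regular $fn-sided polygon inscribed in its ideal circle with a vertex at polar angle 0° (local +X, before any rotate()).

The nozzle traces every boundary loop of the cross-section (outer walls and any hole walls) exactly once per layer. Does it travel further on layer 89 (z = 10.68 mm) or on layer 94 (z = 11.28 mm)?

layer 94 (z = 11.28 mm)

Layer 89 (z = 10.68): the r=3 cylinder contributes a regular 12-gon of circumradius 3 (perimeter = 2·12·3.000·sin(180°/12) = 18.63 mm); the cube at (-1.5, -1.5) is not intersected at this z (z outside [11, 18.5]); Taking the union: only the r=3 cylinder is present, so the union is just that shape — boundary = 18.63 mm. So its perimeter = 18.63 mm. Layer 94 (z = 11.28): the r=3 cylinder contributes a regular 12-gon of circumradius 3 (perimeter = 2·12·3.000·sin(180°/12) = 18.63 mm); the 12×24.5 cube at (-1.5, -1.5) contributes its full rectangle (perimeter 73.00 mm); Taking the union: the regions partially overlap (shared area 17.40 mm²), so the edge portions inside another operand are dropped and the merged outline is re-measured after clipping — boundary = 75.67 mm. So its perimeter = 75.67 mm. Layer 94 is larger (75.67 vs 18.63 mm).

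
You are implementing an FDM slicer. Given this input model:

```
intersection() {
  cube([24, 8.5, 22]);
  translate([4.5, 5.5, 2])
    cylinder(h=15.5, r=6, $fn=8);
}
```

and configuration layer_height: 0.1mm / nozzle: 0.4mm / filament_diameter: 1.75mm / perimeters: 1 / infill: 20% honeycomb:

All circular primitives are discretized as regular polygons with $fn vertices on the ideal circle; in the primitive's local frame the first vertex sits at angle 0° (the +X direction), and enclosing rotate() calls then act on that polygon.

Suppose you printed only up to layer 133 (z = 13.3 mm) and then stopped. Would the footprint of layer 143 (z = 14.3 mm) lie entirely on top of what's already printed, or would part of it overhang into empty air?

entirely on top

Compare the two slices. At z = 13.3: the 24×8.5 cube contributes its full rectangle (area 204.00 mm²); the cylinder at (4.5, 5.5): section is a regular 8-gon, circumradius r=6 (area = (8/2)·6.000²·sin(360°/8) = 101.82 mm²); Keeping only the common overlap: the r=6 cylinder at (4.5, 5.5) partially overlaps the 24×8.5 cube; clipping to the common part keeps 77.23 mm² — area = 77.23 mm². At z = 14.3: the cube (footprint 24×8.5) is included at this height (area 204.00 mm²); the cylinder at (4.5, 5.5): section is a regular 8-gon, circumradius r=6 (area = (8/2)·6.000²·sin(360°/8) = 101.82 mm²); After intersecting: the r=6 cylinder at (4.5, 5.5) partially overlaps the 24×8.5 cube; clipping to the common part keeps 77.23 mm² — area = 77.23 mm². Checking containment: the cross-section at z = 14.3 is a subset of the cross-section at z = 13.3.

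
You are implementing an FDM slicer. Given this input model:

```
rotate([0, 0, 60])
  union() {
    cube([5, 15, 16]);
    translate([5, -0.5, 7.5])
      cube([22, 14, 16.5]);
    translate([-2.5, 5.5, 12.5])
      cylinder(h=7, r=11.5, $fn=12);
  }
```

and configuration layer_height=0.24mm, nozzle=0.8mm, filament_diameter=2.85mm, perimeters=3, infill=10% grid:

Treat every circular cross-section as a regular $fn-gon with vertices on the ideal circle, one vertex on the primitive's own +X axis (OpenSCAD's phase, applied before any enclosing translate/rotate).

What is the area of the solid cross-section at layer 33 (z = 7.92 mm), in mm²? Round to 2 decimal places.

383.00 mm²

At z = 7.92 mm: the cube (footprint 5×15) is included at this height (area 75.00 mm²); the 22×14 cube at (5, -0.5) contributes its full rectangle (area 308.00 mm²); the cylinder at (-2.5, 5.5) is absent (z outside [12.5, 19.5]); Combining (union): the 2 present regions share edge segments without overlapping in area, so areas simply add but the touching pieces fuse into one outline (the shared edge portions become interior and drop out of the boundary) — area = 383.00 mm²; (rotated 60° about Z; rotation is an isometry so areas/perimeters/island counts are preserved). Overall, the cross-section is a single solid region. Net area = 383.00 mm².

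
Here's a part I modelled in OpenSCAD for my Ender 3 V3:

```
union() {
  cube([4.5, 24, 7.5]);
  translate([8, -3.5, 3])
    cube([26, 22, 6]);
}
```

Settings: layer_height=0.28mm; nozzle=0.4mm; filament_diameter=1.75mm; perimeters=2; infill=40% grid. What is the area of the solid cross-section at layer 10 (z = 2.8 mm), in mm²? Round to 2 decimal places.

At z = 2.8 mm: the cube (footprint 4.5×24) is included at this height (area 108.00 mm²); the cube at (8, -3.5) is not intersected at this z (z outside [3, 9]); Merging all regions: only the 4.5×24 cube is present, so the union is just that shape — area = 108.00 mm². Overall, the cross-section is a single solid region. Net area = 108.00 mm².

108.00 mm²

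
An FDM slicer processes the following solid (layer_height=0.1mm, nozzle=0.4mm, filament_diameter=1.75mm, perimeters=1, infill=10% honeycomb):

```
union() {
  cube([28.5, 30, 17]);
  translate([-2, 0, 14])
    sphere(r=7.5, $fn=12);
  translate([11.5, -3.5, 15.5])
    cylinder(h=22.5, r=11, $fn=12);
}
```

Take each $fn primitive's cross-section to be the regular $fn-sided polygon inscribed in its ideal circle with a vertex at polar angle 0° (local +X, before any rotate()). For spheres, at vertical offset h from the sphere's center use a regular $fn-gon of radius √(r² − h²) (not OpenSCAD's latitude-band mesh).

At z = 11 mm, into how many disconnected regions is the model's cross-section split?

At z = 11 mm: the cube (footprint 28.5×30) is included at this height; the sphere at (-2, 0): section is a regular 12-gon, circumradius = √(r²−h²) = √(7.5²−3²) = 6.874; the cylinder at (11.5, -3.5) is not intersected at this z (z outside [15.5, 38]); Taking the union: the regions partially overlap (shared area 22.23 mm²), so overlapping operands fuse into one piece — 1 connected region. The result has 1 disconnected region.

1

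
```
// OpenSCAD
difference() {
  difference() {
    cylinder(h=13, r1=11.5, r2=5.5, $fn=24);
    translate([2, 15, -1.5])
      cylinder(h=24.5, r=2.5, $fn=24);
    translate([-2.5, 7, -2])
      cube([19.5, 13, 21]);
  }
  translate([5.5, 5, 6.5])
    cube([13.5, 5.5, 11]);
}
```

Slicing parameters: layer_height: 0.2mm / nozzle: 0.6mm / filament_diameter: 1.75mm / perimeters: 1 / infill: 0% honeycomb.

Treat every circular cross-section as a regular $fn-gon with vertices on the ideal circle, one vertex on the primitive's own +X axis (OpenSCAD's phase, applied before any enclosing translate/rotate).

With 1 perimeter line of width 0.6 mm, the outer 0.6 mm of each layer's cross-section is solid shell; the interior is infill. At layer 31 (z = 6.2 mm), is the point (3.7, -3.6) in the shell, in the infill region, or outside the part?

infill

At z = 6.2 mm: the cone contributes a regular 24-gon of circumradius 8.638 (interpolated between r1=11.5 and r2=5.5 at t=0.477); the cylinder at (2, 15): section is a regular 24-gon, circumradius r=2.5; the cube at (-2.5, 7) (footprint 19.5×13) is included at this height; Taking the first minus the rest: starting from the cone, the r=2.5 cylinder at (2, 15) misses the remaining region (no effect); the 19.5×13 cube at (-2.5, 7) partially overlaps it — only the 9.06 mm² overlap (of its 253.50 mm²) is removed, clipping the outline — 1 connected region; the cube at (5.5, 5) is absent (z outside [6.5, 17.5]); Taking the first minus the rest: none of the subtracted shapes is present at this height, so the result so far is unchanged — 1 connected region. Overall, the cross-section is a single solid region. The nearest boundary edge runs (7.48, -4.32)→(6.11, -6.11); distance from the point to it = 3.44 mm. The point is inside the cross-section and 3.44 mm from the nearest boundary — more than the 0.6 mm shell width (1 × 0.6), so it's in the infill interior.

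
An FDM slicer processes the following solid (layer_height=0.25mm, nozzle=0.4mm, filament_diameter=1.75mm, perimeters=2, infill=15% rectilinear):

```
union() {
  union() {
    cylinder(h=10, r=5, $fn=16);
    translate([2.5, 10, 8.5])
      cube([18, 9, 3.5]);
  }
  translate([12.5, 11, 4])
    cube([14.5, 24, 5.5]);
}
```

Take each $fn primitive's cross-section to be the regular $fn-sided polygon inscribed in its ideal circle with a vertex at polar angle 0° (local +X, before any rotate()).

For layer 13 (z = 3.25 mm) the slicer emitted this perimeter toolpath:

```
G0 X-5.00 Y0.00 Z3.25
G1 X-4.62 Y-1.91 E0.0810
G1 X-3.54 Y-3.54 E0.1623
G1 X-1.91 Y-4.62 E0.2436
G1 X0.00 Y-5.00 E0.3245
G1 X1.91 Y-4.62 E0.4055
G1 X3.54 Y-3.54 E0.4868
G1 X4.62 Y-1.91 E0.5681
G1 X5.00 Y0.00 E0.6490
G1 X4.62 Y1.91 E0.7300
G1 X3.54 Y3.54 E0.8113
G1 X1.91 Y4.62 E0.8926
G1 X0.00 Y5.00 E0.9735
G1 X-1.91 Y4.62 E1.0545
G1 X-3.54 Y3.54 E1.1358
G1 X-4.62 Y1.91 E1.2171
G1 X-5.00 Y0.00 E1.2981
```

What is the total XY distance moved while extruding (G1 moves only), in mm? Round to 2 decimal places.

Sum the Euclidean lengths of each G1 segment: total = 31.22 mm.

31.22 mm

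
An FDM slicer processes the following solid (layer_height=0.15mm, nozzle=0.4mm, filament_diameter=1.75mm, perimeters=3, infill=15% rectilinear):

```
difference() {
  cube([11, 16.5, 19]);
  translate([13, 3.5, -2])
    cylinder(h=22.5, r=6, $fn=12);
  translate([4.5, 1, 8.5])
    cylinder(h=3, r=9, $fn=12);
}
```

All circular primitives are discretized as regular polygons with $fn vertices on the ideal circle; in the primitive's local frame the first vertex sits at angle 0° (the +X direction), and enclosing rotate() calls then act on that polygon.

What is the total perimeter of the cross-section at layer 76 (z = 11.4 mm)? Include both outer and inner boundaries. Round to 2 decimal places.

At z = 11.4 mm: the 11×16.5 cube contributes its full rectangle (perimeter 55.00 mm); the r=6 cylinder at (13, 3.5) contributes a regular 12-gon of circumradius 6 (perimeter = 2·12·6.000·sin(180°/12) = 37.27 mm); the r=9 cylinder at (4.5, 1) contributes a regular 12-gon of circumradius 9 (perimeter = 2·12·9.000·sin(180°/12) = 55.90 mm); Subtracting the remaining from the first: starting from the 11×16.5 cube, the r=6 cylinder at (13, 3.5) partially overlaps it — only the 27.80 mm² overlap (of its 108.00 mm²) is removed, clipping the outline; the r=9 cylinder at (4.5, 1) partially overlaps it — only the 74.10 mm² overlap (of its 243.00 mm²) is removed, clipping the outline — boundary = 38.01 mm. Overall, the cross-section is a single solid region. Total boundary length (outer) = 38.01 mm.

38.01 mm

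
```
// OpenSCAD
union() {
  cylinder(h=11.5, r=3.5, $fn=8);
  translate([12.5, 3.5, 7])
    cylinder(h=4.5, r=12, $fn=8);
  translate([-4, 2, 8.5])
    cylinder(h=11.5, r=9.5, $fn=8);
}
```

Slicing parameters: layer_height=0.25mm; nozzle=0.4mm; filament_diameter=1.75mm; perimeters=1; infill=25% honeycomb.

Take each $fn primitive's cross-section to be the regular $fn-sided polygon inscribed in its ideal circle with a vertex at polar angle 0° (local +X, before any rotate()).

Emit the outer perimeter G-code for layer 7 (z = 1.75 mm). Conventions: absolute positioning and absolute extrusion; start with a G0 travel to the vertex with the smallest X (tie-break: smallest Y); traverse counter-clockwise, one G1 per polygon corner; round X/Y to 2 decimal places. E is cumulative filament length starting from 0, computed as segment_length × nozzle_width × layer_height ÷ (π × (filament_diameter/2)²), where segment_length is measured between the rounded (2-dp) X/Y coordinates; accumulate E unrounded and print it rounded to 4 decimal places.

G0 X-3.50 Y0.00 Z1.75
G1 X-2.47 Y-2.47 E0.1113
G1 X0.00 Y-3.50 E0.2225
G1 X2.47 Y-2.47 E0.3338
G1 X3.50 Y0.00 E0.4450
G1 X2.47 Y2.47 E0.5563
G1 X0.00 Y3.50 E0.6676
G1 X-2.47 Y2.47 E0.7788
G1 X-3.50 Y0.00 E0.8901

At z = 1.75 mm: the r=3.5 cylinder contributes a regular 8-gon of circumradius 3.5; the cylinder at (12.5, 3.5) is not intersected at this z (z outside [7, 11.5]); the cylinder at (-4, 2) is absent (z outside [8.5, 20]); Taking the union: only the r=3.5 cylinder is present, so the union is just that shape — 1 connected region. The outline is a single polygon with 8 vertices. Extrusion per mm of travel: 0.4 × 0.25 / (π × 0.875²) = 0.041575. Accumulating E over each segment gives final E = 0.8901.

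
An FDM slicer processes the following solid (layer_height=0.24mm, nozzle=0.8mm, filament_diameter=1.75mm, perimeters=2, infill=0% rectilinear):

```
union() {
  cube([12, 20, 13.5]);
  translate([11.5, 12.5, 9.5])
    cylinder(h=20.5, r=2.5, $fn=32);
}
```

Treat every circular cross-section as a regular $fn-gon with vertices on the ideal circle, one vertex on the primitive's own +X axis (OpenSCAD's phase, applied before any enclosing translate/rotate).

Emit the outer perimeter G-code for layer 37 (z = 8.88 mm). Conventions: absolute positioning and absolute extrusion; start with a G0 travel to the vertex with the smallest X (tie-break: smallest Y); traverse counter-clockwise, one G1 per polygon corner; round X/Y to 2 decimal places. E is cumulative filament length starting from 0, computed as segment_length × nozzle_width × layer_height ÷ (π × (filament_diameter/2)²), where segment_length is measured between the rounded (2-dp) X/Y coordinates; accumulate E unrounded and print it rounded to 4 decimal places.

G0 X0.00 Y0.00 Z8.88
G1 X12.00 Y0.00 E0.9579
G1 X12.00 Y20.00 E2.5544
G1 X0.00 Y20.00 E3.5123
G1 X0.00 Y0.00 E5.1088

At z = 8.88 mm: the cube is present — its section is the full 12×20 rectangle; the cylinder at (11.5, 12.5) does not reach this height (z outside [9.5, 30]); Combining (union): only the 12×20 cube is present, so the union is just that shape — 1 connected region. The outline is a single polygon with 4 vertices. Extrusion per mm of travel: 0.8 × 0.24 / (π × 0.875²) = 0.079824. Accumulating E over each segment gives final E = 5.1088.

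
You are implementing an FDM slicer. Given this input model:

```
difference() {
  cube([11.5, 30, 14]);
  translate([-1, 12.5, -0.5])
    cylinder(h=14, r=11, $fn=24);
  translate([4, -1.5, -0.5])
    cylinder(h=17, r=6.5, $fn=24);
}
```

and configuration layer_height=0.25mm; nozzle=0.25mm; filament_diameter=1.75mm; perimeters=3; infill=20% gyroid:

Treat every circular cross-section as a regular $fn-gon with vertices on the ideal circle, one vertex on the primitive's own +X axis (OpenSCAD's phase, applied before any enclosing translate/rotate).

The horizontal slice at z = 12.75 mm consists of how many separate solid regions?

At z = 12.75 mm: the 11.5×30 cube contributes its full rectangle; the r=11 cylinder at (-1, 12.5) contributes a regular 24-gon of circumradius 11; the r=6.5 cylinder at (4, -1.5) gives a regular 24-gon of circumradius 6.5 (constant along its height); Taking the first minus the rest: starting from the 11.5×30 cube, the r=11 cylinder at (-1, 12.5) partially overlaps it — only the 166.03 mm² overlap (of its 375.81 mm²) is removed, clipping the outline; the r=6.5 cylinder at (4, -1.5) partially overlaps it — only the 28.36 mm² overlap (of its 131.22 mm²) is removed, clipping the outline — 1 connected region. The result has 1 disconnected region.

1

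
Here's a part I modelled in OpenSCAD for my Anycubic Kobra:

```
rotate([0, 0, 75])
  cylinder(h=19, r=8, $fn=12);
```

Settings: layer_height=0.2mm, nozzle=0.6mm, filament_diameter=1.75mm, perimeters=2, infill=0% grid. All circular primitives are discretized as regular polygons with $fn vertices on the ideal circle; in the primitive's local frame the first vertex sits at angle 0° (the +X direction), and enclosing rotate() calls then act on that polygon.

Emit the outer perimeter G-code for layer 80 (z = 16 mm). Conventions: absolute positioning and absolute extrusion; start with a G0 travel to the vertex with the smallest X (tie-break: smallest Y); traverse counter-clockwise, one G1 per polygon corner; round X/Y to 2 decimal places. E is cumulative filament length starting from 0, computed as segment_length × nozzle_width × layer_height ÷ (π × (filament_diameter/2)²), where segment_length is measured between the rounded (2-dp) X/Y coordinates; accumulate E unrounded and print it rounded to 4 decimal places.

At z = 16 mm: the cylinder: section is a regular 12-gon, circumradius r=8; (whole slice rotated 75° about Z — lengths, areas and connectivity unchanged). The outline is a single polygon with 12 vertices. Extrusion per mm of travel: 0.6 × 0.2 / (π × 0.875²) = 0.049890. Accumulating E over each segment gives final E = 2.4802.

G0 X-7.73 Y-2.07 Z16.00
G1 X-5.66 Y-5.66 E0.2067
G1 X-2.07 Y-7.73 E0.4135
G1 X2.07 Y-7.73 E0.6200
G1 X5.66 Y-5.66 E0.8268
G1 X7.73 Y-2.07 E1.0335
G1 X7.73 Y2.07 E1.2401
G1 X5.66 Y5.66 E1.4468
G1 X2.07 Y7.73 E1.6536
G1 X-2.07 Y7.73 E1.8601
G1 X-5.66 Y5.66 E2.0669
G1 X-7.73 Y2.07 E2.2736
G1 X-7.73 Y-2.07 E2.4802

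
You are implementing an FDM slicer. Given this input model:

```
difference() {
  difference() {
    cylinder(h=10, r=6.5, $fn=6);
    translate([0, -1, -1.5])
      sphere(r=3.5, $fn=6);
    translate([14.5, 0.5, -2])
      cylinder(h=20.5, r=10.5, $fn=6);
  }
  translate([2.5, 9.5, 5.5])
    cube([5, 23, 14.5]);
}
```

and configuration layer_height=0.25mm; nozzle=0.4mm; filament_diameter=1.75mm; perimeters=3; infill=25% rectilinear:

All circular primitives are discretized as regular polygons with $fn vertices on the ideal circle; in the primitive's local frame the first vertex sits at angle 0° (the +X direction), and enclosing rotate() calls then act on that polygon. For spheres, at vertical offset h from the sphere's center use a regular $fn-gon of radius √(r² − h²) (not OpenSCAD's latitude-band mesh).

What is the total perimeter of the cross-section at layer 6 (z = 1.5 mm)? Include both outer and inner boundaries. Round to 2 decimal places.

At z = 1.5 mm: the cylinder: section is a regular 6-gon, circumradius r=6.5 (perimeter = 2·6·6.500·sin(180°/6) = 39.00 mm); the r=3.5 sphere at (0, -1) slices to a regular 6-gon of circumradius 1.803 (√(r²−h²) with h=3 from center) (perimeter = 2·6·1.803·sin(180°/6) = 10.82 mm); the r=10.5 cylinder at (14.5, 0.5) gives a regular 6-gon of circumradius 10.5 (constant along its height) (perimeter = 2·6·10.500·sin(180°/6) = 63.00 mm); Taking the first minus the rest: starting from the r=6.5 cylinder, the r=3.5 sphere at (0, -1) lies wholly inside it (removes its full 8.44 mm² and its 10.82 mm outline becomes a hole wall); the r=10.5 cylinder at (14.5, 0.5) partially overlaps it — only the 5.34 mm² overlap (of its 286.44 mm²) is removed, clipping the outline — boundary (outer + 1 inner loop) = 49.82 mm; the cube at (2.5, 9.5) is absent (z outside [5.5, 20]); Taking the first minus the rest: none of the subtracted shapes is present at this height, so the result so far is unchanged — boundary (outer + 1 inner loop) = 49.82 mm. Overall, the cross-section is one region with 1 hole. Total boundary length (outer + inner) = 49.82 mm.

49.82 mm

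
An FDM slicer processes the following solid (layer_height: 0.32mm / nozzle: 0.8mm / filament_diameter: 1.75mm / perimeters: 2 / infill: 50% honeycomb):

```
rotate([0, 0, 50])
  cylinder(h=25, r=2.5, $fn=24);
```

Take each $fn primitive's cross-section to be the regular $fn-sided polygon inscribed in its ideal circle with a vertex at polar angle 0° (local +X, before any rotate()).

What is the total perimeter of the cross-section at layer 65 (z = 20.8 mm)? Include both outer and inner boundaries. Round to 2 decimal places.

At z = 20.8 mm: the cylinder: section is a regular 24-gon, circumradius r=2.5 (perimeter = 2·24·2.500·sin(180°/24) = 15.66 mm); (rotated 50° about Z; rotation is an isometry so areas/perimeters/island counts are preserved). Overall, the cross-section is a single solid region. Total boundary length (outer) = 15.66 mm.

15.66 mm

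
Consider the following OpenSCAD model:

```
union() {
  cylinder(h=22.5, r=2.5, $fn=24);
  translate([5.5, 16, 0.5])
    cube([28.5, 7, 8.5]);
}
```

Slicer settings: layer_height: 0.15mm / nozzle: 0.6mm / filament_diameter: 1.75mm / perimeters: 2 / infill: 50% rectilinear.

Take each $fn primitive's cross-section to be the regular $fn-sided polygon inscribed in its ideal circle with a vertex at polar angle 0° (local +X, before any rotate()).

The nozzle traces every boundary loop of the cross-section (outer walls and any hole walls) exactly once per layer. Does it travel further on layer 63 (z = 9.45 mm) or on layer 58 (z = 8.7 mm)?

layer 58 (z = 8.7 mm)

Layer 63 (z = 9.45): the cylinder: section is a regular 24-gon, circumradius r=2.5 (perimeter = 2·24·2.500·sin(180°/24) = 15.66 mm); the cube at (5.5, 16) does not reach this height (z outside [0.5, 9]); Merging all regions: only the r=2.5 cylinder is present, so the union is just that shape — boundary = 15.66 mm. So its perimeter = 15.66 mm. Layer 58 (z = 8.7): the r=2.5 cylinder contributes a regular 24-gon of circumradius 2.5 (perimeter = 2·24·2.500·sin(180°/24) = 15.66 mm); the 28.5×7 cube at (5.5, 16) contributes its full rectangle (perimeter 71.00 mm); Taking the union: the 2 present regions are separate (no shared area or edge), so areas and boundary lengths simply add and each stays a separate island — boundary = 86.66 mm. So its perimeter = 86.66 mm. Layer 58 is larger (86.66 vs 15.66 mm).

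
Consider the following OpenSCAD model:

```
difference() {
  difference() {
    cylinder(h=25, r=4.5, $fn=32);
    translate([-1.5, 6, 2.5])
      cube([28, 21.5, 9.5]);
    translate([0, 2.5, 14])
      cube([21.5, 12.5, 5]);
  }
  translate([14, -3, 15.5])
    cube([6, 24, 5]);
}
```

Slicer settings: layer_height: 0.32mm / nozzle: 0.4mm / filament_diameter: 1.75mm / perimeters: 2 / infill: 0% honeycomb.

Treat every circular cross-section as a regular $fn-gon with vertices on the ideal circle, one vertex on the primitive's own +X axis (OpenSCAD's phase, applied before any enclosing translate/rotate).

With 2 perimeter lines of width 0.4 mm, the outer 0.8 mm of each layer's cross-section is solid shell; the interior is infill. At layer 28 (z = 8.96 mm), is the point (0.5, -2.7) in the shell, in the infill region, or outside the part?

infill

At z = 8.96 mm: the r=4.5 cylinder contributes a regular 32-gon of circumradius 4.5; the cube at (-1.5, 6) (footprint 28×21.5) is included at this height; the cube at (0, 2.5) is absent (z outside [14, 19]); Taking the first minus the rest: starting from the r=4.5 cylinder, the 28×21.5 cube at (-1.5, 6) misses the remaining region (no effect) — 1 connected region; the cube at (14, -3) is absent (z outside [15.5, 20.5]); After the difference (first − rest): none of the subtracted shapes is present at this height, so the result so far is unchanged — 1 connected region. Overall, the cross-section is a single solid region. The nearest boundary edge runs (0.88, -4.41)→(-0.00, -4.50); distance from the point to it = 1.74 mm. The point is inside the cross-section and 1.74 mm from the nearest boundary — more than the 0.8 mm shell width (2 × 0.4), so it's in the infill interior.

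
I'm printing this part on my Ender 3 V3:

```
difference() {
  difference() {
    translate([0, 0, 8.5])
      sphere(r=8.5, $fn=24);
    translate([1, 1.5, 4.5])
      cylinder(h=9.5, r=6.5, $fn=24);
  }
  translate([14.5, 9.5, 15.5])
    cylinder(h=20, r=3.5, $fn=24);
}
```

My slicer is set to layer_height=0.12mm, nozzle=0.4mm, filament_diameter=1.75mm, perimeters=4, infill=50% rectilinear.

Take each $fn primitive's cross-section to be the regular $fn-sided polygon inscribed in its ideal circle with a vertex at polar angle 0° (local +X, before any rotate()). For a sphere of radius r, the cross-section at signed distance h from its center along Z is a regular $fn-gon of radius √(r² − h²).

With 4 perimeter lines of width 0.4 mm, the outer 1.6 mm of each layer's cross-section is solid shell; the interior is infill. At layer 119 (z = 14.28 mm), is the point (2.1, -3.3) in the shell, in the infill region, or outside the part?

At z = 14.28 mm: the r=8.5 sphere slices to a regular 24-gon of circumradius 6.232 (√(r²−h²) with h=5.78 from center); the cylinder at (1, 1.5) is absent (z outside [4.5, 14]); Taking the first minus the rest: none of the subtracted shapes is present at this height, so the r=8.5 sphere is unchanged — 1 connected region; the cylinder at (14.5, 9.5) is not intersected at this z (z outside [15.5, 35.5]); Subtracting the remaining from the first: none of the subtracted shapes is present at this height, so the result so far is unchanged — 1 connected region. Overall, the cross-section is a single solid region. The nearest boundary edge runs (3.12, -5.40)→(4.41, -4.41); distance from the point to it = 2.28 mm. The point is inside the cross-section and 2.28 mm from the nearest boundary — more than the 1.6 mm shell width (4 × 0.4), so it's in the infill interior.

infill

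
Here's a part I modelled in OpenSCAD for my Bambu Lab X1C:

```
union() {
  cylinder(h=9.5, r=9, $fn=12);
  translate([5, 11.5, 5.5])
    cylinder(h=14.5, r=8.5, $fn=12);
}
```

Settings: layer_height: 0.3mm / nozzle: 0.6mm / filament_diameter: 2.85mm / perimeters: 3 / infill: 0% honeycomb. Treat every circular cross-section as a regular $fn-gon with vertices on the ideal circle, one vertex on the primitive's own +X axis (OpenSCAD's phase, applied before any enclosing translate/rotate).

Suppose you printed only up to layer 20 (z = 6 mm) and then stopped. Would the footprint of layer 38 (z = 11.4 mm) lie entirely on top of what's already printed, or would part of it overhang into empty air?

entirely on top

Compare the two slices. At z = 6: the r=9 cylinder contributes a regular 12-gon of circumradius 9 (area = (12/2)·9.000²·sin(360°/12) = 243.00 mm²); the r=8.5 cylinder at (5, 11.5) gives a regular 12-gon of circumradius 8.5 (constant along its height) (area = (12/2)·8.500²·sin(360°/12) = 216.75 mm²); Merging all regions: the regions partially overlap — summed areas 459.75 mm² minus the doubly-counted overlap 36.45 mm² gives 423.30 mm² — area = 423.30 mm². At z = 11.4: the cylinder does not reach this height (z outside [0, 9.5]); the r=8.5 cylinder at (5, 11.5) gives a regular 12-gon of circumradius 8.5 (constant along its height) (area = (12/2)·8.500²·sin(360°/12) = 216.75 mm²); Combining (union): only the r=8.5 cylinder at (5, 11.5) is present, so the union is just that shape — area = 216.75 mm². Checking containment: the cross-section at z = 11.4 is a subset of the cross-section at z = 6.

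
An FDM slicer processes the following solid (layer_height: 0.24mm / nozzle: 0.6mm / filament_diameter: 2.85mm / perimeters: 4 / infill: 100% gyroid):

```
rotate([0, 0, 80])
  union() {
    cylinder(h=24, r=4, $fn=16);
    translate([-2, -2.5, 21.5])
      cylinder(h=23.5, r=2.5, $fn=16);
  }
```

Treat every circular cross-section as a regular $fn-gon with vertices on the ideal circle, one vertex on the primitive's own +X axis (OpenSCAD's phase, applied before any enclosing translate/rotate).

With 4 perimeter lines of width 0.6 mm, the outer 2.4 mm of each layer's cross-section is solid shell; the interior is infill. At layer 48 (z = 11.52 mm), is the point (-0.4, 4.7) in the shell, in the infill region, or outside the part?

At z = 11.52 mm: the r=4 cylinder contributes a regular 16-gon of circumradius 4; the cylinder at (-2, -2.5) does not reach this height (z outside [21.5, 45]); Merging all regions: only the r=4 cylinder is present, so the union is just that shape — 1 connected region; (rotated 80° about Z; rotation is an isometry so areas/perimeters/island counts are preserved). Overall, the cross-section is a single solid region. Undo the 80° rotation: the query point maps to (4.559, 1.210) in the un-rotated model frame. The nearest boundary edge runs (4.00, 0.00)→(3.70, 1.53); distance from the point to it = 0.78 mm. The point is not inside any of the regions above, so it lies outside the cross-section (0.78 mm from the nearest boundary).

outside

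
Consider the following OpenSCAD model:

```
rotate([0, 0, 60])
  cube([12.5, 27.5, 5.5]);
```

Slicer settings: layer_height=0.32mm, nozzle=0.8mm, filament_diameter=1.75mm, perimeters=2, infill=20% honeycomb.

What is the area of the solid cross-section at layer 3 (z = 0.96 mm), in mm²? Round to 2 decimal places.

343.75 mm²

At z = 0.96 mm: the cube (footprint 12.5×27.5) is included at this height (area 343.75 mm²); (whole slice rotated 60° about Z — lengths, areas and connectivity unchanged). Overall, the cross-section is a single solid region. Net area = 343.75 mm².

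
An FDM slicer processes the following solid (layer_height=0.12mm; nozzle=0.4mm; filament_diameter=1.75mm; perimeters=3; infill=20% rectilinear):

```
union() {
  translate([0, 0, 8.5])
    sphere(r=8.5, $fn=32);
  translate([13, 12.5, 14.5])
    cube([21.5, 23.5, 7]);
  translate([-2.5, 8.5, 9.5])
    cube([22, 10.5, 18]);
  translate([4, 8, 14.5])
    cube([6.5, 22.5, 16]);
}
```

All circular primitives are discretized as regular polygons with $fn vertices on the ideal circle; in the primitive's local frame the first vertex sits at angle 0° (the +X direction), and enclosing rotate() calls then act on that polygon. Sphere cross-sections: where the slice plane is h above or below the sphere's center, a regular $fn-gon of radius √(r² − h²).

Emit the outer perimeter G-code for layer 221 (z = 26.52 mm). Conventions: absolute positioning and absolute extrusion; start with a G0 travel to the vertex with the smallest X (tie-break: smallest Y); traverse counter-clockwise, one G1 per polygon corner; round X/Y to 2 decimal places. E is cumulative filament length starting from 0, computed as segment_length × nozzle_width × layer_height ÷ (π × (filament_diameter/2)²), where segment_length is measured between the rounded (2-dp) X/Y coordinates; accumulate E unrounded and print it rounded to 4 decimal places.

At z = 26.52 mm: the sphere does not reach this height (|z−center|=18.020 > r=8.5); the cube at (13, 12.5) is absent (z outside [14.5, 21.5]); the 22×10.5 cube at (-2.5, 8.5) contributes its full rectangle; the 6.5×22.5 cube at (4, 8) contributes its full rectangle; Combining (union): the regions partially overlap (shared area 68.25 mm²), so overlapping operands fuse into one piece — 1 connected region. The outline is a single polygon with 12 vertices. Extrusion per mm of travel: 0.4 × 0.12 / (π × 0.875²) = 0.019956. Accumulating E over each segment gives final E = 1.7761.

G0 X-2.50 Y8.50 Z26.52
G1 X4.00 Y8.50 E0.1297
G1 X4.00 Y8.00 E0.1397
G1 X10.50 Y8.00 E0.2694
G1 X10.50 Y8.50 E0.2794
G1 X19.50 Y8.50 E0.4590
G1 X19.50 Y19.00 E0.6685
G1 X10.50 Y19.00 E0.8481
G1 X10.50 Y30.50 E1.0776
G1 X4.00 Y30.50 E1.2073
G1 X4.00 Y19.00 E1.4368
G1 X-2.50 Y19.00 E1.5666
G1 X-2.50 Y8.50 E1.7761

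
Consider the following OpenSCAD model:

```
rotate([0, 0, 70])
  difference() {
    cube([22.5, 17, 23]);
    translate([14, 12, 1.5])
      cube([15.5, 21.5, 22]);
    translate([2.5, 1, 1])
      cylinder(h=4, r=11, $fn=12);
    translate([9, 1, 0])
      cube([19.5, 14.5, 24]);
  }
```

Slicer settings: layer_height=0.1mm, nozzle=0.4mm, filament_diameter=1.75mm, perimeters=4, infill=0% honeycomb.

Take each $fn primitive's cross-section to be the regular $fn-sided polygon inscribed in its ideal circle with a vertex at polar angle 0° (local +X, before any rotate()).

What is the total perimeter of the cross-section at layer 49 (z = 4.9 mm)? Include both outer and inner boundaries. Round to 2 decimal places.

At z = 4.9 mm: the cube is present — its section is the full 22.5×17 rectangle (perimeter 79.00 mm); the cube at (14, 12) is present — its section is the full 15.5×21.5 rectangle (perimeter 74.00 mm); the r=11 cylinder at (2.5, 1) contributes a regular 12-gon of circumradius 11 (perimeter = 2·12·11.000·sin(180°/12) = 68.33 mm); the 19.5×14.5 cube at (9, 1) contributes its full rectangle (perimeter 68.00 mm); After the difference (first − rest): starting from the 22.5×17 cube, the 15.5×21.5 cube at (14, 12) partially overlaps it — only the 42.50 mm² overlap (of its 333.25 mm²) is removed, clipping the outline; the r=11 cylinder at (2.5, 1) partially overlaps it — only the 130.78 mm² overlap (of its 363.00 mm²) is removed, clipping the outline; the 19.5×14.5 cube at (9, 1) partially overlaps it — only the 140.72 mm² overlap (of its 282.75 mm²) is removed, clipping the outline — boundary = 62.14 mm; (rotated 70° about Z; rotation is an isometry so areas/perimeters/island counts are preserved). Overall, the cross-section has 2 separate islands. Total boundary length (outer) = 62.14 mm.

62.14 mm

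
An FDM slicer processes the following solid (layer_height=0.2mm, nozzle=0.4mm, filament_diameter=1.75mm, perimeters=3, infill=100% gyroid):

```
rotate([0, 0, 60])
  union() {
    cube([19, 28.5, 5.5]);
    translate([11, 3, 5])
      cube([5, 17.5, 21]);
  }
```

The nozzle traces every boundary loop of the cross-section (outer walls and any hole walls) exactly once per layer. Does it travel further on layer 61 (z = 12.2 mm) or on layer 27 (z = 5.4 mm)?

Layer 61 (z = 12.2): the cube is absent (z outside [0, 5.5]); the 5×17.5 cube at (11, 3) contributes its full rectangle (perimeter 45.00 mm); Taking the union: only the 5×17.5 cube at (11, 3) is present, so the union is just that shape — boundary = 45.00 mm; (rotated 60° about Z; rotation is an isometry so areas/perimeters/island counts are preserved). So its perimeter = 45.00 mm. Layer 27 (z = 5.4): the 19×28.5 cube contributes its full rectangle (perimeter 95.00 mm); the cube at (11, 3) is present — its section is the full 5×17.5 rectangle (perimeter 45.00 mm); Merging all regions: the 5×17.5 cube at (11, 3) lies entirely inside the 19×28.5 cube, so the union is just the 19×28.5 cube — boundary = 95.00 mm; (rotated 60° about Z; rotation is an isometry so areas/perimeters/island counts are preserved). So its perimeter = 95.00 mm. Layer 27 is larger (95.00 vs 45.00 mm).

layer 27 (z = 5.4 mm)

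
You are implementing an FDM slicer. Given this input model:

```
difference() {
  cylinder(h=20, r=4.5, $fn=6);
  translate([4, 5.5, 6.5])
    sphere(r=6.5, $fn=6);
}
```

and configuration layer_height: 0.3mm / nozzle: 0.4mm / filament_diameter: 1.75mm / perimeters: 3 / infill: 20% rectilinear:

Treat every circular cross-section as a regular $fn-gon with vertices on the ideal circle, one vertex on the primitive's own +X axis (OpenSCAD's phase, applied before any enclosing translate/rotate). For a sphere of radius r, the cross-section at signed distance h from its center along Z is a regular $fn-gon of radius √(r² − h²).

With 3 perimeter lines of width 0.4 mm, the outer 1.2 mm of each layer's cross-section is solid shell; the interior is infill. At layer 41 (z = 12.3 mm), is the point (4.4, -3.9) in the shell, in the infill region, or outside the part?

outside

At z = 12.3 mm: the cylinder: section is a regular 6-gon, circumradius r=4.5; the r=6.5 sphere at (4, 5.5) slices to a regular 6-gon of circumradius 2.934 (√(r²−h²) with h=5.8 from center); Taking the first minus the rest: starting from the r=4.5 cylinder, the r=6.5 sphere at (4, 5.5) partially overlaps it — only the 0.24 mm² overlap (of its 22.37 mm²) is removed, clipping the outline — 1 connected region. Overall, the cross-section is a single solid region. The nearest boundary edge runs (4.50, 0.00)→(2.25, -3.90); distance from the point to it = 1.86 mm. The point is not inside any of the regions above, so it lies outside the cross-section (1.86 mm from the nearest boundary).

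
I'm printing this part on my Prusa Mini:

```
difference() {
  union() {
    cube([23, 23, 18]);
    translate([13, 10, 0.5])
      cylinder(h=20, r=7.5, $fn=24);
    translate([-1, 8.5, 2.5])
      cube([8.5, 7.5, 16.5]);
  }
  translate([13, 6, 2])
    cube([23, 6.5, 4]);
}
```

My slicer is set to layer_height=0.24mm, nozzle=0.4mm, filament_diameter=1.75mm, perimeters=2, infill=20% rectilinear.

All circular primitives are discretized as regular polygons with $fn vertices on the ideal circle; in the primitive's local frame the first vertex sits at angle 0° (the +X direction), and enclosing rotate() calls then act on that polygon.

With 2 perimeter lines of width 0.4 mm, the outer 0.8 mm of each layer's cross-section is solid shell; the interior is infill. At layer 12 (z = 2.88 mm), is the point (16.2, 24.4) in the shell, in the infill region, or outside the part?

At z = 2.88 mm: the 23×23 cube contributes its full rectangle; the cylinder at (13, 10): section is a regular 24-gon, circumradius r=7.5; the cube at (-1, 8.5) (footprint 8.5×7.5) is included at this height; Combining (union): the regions partially overlap (shared area 230.95 mm²), so overlapping operands fuse into one piece — 1 connected region; the cube at (13, 6) (footprint 23×6.5) is included at this height; Taking the first minus the rest: starting from the result so far, the 23×6.5 cube at (13, 6) partially overlaps it — only the 65.00 mm² overlap (of its 149.50 mm²) is removed, clipping the outline — 1 connected region. Overall, the cross-section is a single solid region. The nearest boundary edge runs (0.00, 23.00)→(23.00, 23.00); distance from the point to it = 1.40 mm. The point is not inside any of the regions above, so it lies outside the cross-section (1.40 mm from the nearest boundary).

outside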